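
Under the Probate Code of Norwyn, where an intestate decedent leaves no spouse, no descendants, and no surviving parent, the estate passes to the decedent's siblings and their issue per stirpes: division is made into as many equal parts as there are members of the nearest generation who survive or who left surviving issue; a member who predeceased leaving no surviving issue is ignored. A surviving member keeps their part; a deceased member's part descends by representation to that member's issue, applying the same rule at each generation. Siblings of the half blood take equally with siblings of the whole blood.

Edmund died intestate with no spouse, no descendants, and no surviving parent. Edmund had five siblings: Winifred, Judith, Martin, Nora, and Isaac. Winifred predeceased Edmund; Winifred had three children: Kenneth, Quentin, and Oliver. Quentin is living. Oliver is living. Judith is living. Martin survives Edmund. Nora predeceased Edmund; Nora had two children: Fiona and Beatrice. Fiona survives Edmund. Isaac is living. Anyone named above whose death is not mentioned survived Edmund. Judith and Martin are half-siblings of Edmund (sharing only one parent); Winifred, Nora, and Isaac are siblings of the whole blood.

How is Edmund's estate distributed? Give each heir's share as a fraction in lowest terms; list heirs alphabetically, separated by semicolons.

Beatrice 1/10; Fiona 1/10; Isaac 1/5; Judith 1/5; Kenneth 1/15; Martin 1/5; Oliver 1/15; Quentin 1/15

No spouse, descendants, or parent survives, so the estate passes to Edmund's siblings per stirpes.
Half-blood and whole-blood siblings take equally under the stated rule.
The estate is divided into 5 equal shares of 1/5 among Winifred, Judith, Martin, Nora, Isaac.
Winifred predeceased; the 1/5 allotted to Winifred's branch passes to Winifred's issue by representation.
The 1/5 is divided into 3 equal shares of 1/15 among Kenneth, Quentin, Oliver.
Kenneth is living and takes 1/15.
Quentin is living and takes 1/15.
Oliver is living and takes 1/15.
Judith is living and takes 1/5.
Martin is living and takes 1/5.
Nora predeceased; the 1/5 allotted to Nora's branch passes to Nora's issue by representation.
The 1/5 is divided into 2 equal shares of 1/10 among Fiona, Beatrice.
Fiona is living and takes 1/10.
Beatrice is living and takes 1/10.
Isaac is living and takes 1/5.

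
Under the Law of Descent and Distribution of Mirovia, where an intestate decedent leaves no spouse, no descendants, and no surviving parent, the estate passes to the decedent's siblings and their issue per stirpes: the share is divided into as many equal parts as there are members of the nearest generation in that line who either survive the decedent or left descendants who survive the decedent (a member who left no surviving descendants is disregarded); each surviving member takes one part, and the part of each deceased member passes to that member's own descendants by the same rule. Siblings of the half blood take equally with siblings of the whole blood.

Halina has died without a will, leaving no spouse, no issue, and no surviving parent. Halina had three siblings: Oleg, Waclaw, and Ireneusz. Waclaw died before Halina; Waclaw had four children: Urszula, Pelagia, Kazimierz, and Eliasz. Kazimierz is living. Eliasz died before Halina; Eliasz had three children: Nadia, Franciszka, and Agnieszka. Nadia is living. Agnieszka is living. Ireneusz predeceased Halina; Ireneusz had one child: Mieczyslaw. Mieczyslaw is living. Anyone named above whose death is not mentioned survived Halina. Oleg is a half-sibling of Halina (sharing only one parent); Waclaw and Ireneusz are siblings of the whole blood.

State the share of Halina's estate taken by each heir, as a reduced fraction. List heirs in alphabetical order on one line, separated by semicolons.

No spouse, descendants, or parent survives, so the estate passes to Halina's siblings per stirpes.
Half-blood and whole-blood siblings take equally under the stated rule.
The estate is divided into 3 equal shares of 1/3 among Oleg, Waclaw, Ireneusz.
Oleg is living and takes 1/3.
Waclaw predeceased; the 1/3 allotted to Waclaw's branch passes to Waclaw's issue by representation.
The 1/3 is divided into 4 equal shares of 1/12 among Urszula, Pelagia, Kazimierz, Eliasz.
Urszula is living and takes 1/12.
Pelagia is living and takes 1/12.
Kazimierz is living and takes 1/12.
Eliasz predeceased; the 1/12 allotted to Eliasz's branch passes to Eliasz's issue by representation.
The 1/12 is divided into 3 equal shares of 1/36 among Nadia, Franciszka, Agnieszka.
Nadia is living and takes 1/36.
Franciszka is living and takes 1/36.
Agnieszka is living and takes 1/36.
Ireneusz predeceased; the 1/3 allotted to Ireneusz's branch passes to Ireneusz's issue by representation.
Mieczyslaw is the sole taker at this level and receives the full 1/3.

Agnieszka 1/36; Franciszka 1/36; Kazimierz 1/12; Mieczyslaw 1/3; Nadia 1/36; Oleg 1/3; Pelagia 1/12; Urszula 1/12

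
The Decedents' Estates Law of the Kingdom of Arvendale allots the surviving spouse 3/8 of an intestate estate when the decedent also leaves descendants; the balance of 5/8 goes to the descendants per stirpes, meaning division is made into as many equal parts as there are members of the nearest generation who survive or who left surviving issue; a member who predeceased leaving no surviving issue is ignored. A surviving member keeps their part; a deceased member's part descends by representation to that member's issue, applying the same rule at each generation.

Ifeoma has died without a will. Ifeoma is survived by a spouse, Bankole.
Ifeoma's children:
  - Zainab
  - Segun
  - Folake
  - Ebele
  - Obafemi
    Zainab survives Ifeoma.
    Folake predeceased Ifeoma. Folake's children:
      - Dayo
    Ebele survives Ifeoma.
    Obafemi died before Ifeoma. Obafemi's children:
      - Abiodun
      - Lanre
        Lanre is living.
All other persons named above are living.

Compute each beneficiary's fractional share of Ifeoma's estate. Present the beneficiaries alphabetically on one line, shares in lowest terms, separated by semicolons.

Abiodun 1/16; Bankole 3/8; Dayo 1/8; Ebele 1/8; Lanre 1/16; Segun 1/8; Zainab 1/8

Bankole, as surviving spouse, takes 3/8.
The remaining 5/8 passes to Ifeoma's descendants per stirpes.
The 5/8 is divided into 5 equal shares of 1/8 among Zainab, Segun, Folake, Ebele, Obafemi.
Zainab is living and takes 1/8.
Segun is living and takes 1/8.
Folake predeceased; the 1/8 allotted to Folake's branch passes to Folake's issue by representation.
Dayo is the sole taker at this level and receives the full 1/8.
Ebele is living and takes 1/8.
Obafemi predeceased; the 1/8 allotted to Obafemi's branch passes to Obafemi's issue by representation.
The 1/8 is divided into 2 equal shares of 1/16 among Abiodun, Lanre.
Abiodun is living and takes 1/16.
Lanre is living and takes 1/16.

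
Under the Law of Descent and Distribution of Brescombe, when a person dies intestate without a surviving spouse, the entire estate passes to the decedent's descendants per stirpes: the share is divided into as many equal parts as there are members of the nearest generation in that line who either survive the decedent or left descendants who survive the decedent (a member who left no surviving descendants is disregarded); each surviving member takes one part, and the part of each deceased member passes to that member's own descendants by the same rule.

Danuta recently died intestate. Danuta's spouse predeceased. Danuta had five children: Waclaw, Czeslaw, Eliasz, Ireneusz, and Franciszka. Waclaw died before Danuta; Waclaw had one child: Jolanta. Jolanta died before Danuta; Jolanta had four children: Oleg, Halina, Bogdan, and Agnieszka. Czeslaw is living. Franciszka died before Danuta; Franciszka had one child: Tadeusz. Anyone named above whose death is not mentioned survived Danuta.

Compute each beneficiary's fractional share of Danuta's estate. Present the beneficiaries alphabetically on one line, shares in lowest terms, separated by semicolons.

Agnieszka 1/20; Bogdan 1/20; Czeslaw 1/5; Eliasz 1/5; Halina 1/20; Ireneusz 1/5; Oleg 1/20; Tadeusz 1/5

There is no surviving spouse, so the entire estate passes to Danuta's descendants per stirpes.
The estate is divided into 5 equal shares of 1/5 among Waclaw, Czeslaw, Eliasz, Ireneusz, Franciszka.
Waclaw predeceased; the 1/5 allotted to Waclaw's branch passes to Waclaw's issue by representation.
Jolanta's line is the sole branch at this level, so the full 1/5 passes to Jolanta's issue by representation.
The 1/5 is divided into 4 equal shares of 1/20 among Oleg, Halina, Bogdan, Agnieszka.
Oleg is living and takes 1/20.
Halina is living and takes 1/20.
Bogdan is living and takes 1/20.
Agnieszka is living and takes 1/20.
Czeslaw is living and takes 1/5.
Eliasz is living and takes 1/5.
Ireneusz is living and takes 1/5.
Franciszka predeceased; the 1/5 allotted to Franciszka's branch passes to Franciszka's issue by representation.
Tadeusz is the sole taker at this level and receives the full 1/5.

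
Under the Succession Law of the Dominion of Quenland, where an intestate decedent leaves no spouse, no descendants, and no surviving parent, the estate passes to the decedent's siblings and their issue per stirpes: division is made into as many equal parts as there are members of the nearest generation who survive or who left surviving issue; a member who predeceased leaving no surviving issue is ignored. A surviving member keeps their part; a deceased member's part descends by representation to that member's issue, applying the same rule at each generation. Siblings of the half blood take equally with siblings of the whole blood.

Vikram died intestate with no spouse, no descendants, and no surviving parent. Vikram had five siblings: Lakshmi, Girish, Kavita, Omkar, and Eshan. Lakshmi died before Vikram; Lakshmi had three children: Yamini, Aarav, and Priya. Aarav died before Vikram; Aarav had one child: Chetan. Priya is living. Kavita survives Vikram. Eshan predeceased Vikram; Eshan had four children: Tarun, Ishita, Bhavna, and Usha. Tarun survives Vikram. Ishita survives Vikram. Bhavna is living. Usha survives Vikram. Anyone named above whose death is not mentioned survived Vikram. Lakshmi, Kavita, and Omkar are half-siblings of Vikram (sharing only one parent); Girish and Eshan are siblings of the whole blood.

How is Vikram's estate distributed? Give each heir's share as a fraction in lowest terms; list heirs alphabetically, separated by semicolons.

Bhavna 1/20; Chetan 1/15; Girish 1/5; Ishita 1/20; Kavita 1/5; Omkar 1/5; Priya 1/15; Tarun 1/20; Usha 1/20; Yamini 1/15

No spouse, descendants, or parent survives, so the estate passes to Vikram's siblings per stirpes.
Half-blood and whole-blood siblings take equally under the stated rule.
The estate is divided into 5 equal shares of 1/5 among Lakshmi, Girish, Kavita, Omkar, Eshan.
Lakshmi predeceased; the 1/5 allotted to Lakshmi's branch passes to Lakshmi's issue by representation.
The 1/5 is divided into 3 equal shares of 1/15 among Yamini, Aarav, Priya.
Yamini is living and takes 1/15.
Aarav predeceased; the 1/15 allotted to Aarav's branch passes to Aarav's issue by representation.
Chetan is the sole taker at this level and receives the full 1/15.
Priya is living and takes 1/15.
Girish is living and takes 1/5.
Kavita is living and takes 1/5.
Omkar is living and takes 1/5.
Eshan predeceased; the 1/5 allotted to Eshan's branch passes to Eshan's issue by representation.
The 1/5 is divided into 4 equal shares of 1/20 among Tarun, Ishita, Bhavna, Usha.
Tarun is living and takes 1/20.
Ishita is living and takes 1/20.
Bhavna is living and takes 1/20.
Usha is living and takes 1/20.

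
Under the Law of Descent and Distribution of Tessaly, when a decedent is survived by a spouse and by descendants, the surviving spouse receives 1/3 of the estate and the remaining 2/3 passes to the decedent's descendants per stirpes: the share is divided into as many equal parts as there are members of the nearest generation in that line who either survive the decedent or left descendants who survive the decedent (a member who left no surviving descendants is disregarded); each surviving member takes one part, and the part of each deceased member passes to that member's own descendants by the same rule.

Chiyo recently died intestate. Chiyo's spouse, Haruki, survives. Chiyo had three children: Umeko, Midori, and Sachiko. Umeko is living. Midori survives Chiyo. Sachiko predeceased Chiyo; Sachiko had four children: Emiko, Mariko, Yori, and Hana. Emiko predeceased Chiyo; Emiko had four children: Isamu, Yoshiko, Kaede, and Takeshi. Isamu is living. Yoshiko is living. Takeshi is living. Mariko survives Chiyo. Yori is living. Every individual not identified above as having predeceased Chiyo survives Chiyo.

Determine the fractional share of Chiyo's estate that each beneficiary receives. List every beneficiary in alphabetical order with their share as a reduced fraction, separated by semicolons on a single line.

Haruki, as surviving spouse, takes 1/3.
The remaining 2/3 passes to Chiyo's descendants per stirpes.
The 2/3 is divided into 3 equal shares of 2/9 among Umeko, Midori, Sachiko.
Umeko is living and takes 2/9.
Midori is living and takes 2/9.
Sachiko predeceased; the 2/9 allotted to Sachiko's branch passes to Sachiko's issue by representation.
The 2/9 is divided into 4 equal shares of 1/18 among Emiko, Mariko, Yori, Hana.
Emiko predeceased; the 1/18 allotted to Emiko's branch passes to Emiko's issue by representation.
The 1/18 is divided into 4 equal shares of 1/72 among Isamu, Yoshiko, Kaede, Takeshi.
Isamu is living and takes 1/72.
Yoshiko is living and takes 1/72.
Kaede is living and takes 1/72.
Takeshi is living and takes 1/72.
Mariko is living and takes 1/18.
Yori is living and takes 1/18.
Hana is living and takes 1/18.

Hana 1/18; Haruki 1/3; Isamu 1/72; Kaede 1/72; Mariko 1/18; Midori 2/9; Takeshi 1/72; Umeko 2/9; Yori 1/18; Yoshiko 1/72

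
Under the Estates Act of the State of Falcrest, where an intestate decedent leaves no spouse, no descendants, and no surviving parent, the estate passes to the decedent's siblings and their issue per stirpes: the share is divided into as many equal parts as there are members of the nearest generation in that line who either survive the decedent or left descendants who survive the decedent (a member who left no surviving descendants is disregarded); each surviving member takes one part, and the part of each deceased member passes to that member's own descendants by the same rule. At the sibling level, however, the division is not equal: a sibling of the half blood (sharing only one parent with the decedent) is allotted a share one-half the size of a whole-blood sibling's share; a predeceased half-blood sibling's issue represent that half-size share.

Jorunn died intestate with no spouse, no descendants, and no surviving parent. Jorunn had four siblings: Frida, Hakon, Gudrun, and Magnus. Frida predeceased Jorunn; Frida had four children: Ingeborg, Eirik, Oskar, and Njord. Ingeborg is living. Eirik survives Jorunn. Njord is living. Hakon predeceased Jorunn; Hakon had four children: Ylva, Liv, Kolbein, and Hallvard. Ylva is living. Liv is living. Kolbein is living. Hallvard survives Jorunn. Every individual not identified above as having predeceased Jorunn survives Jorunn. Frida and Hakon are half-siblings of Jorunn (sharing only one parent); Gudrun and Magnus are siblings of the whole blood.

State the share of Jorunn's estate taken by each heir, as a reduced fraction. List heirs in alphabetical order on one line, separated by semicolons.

No spouse, descendants, or parent survives, so the estate passes to Jorunn's siblings per stirpes.
Half-blood siblings count for one-half the weight of whole-blood siblings at the initial division.
Dividing 1 in proportion to weights (total weight 3): Frida (weight 1/2) → 1/6; Hakon (weight 1/2) → 1/6; Gudrun (weight 1) → 1/3; Magnus (weight 1) → 1/3.
Frida predeceased; the 1/6 allotted to Frida's branch passes to Frida's issue by representation.
The 1/6 is divided into 4 equal shares of 1/24 among Ingeborg, Eirik, Oskar, Njord.
Ingeborg is living and takes 1/24.
Eirik is living and takes 1/24.
Oskar is living and takes 1/24.
Njord is living and takes 1/24.
Hakon predeceased; the 1/6 allotted to Hakon's branch passes to Hakon's issue by representation.
The 1/6 is divided into 4 equal shares of 1/24 among Ylva, Liv, Kolbein, Hallvard.
Ylva is living and takes 1/24.
Liv is living and takes 1/24.
Kolbein is living and takes 1/24.
Hallvard is living and takes 1/24.
Gudrun is living and takes 1/3.
Magnus is living and takes 1/3.

Eirik 1/24; Gudrun 1/3; Hallvard 1/24; Ingeborg 1/24; Kolbein 1/24; Liv 1/24; Magnus 1/3; Njord 1/24; Oskar 1/24; Ylva 1/24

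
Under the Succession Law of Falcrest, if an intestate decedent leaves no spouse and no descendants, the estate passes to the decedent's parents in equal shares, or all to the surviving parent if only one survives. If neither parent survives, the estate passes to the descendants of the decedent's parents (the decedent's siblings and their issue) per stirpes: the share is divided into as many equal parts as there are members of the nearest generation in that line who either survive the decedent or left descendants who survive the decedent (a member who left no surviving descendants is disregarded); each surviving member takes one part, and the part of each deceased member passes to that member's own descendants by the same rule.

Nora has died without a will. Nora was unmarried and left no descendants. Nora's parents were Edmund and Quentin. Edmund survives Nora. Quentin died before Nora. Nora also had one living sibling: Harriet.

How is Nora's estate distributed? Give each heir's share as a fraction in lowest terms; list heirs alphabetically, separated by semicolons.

Edmund 1

Only one parent, Edmund, survives, so Edmund takes the entire estate. The siblings take nothing because a surviving parent has priority.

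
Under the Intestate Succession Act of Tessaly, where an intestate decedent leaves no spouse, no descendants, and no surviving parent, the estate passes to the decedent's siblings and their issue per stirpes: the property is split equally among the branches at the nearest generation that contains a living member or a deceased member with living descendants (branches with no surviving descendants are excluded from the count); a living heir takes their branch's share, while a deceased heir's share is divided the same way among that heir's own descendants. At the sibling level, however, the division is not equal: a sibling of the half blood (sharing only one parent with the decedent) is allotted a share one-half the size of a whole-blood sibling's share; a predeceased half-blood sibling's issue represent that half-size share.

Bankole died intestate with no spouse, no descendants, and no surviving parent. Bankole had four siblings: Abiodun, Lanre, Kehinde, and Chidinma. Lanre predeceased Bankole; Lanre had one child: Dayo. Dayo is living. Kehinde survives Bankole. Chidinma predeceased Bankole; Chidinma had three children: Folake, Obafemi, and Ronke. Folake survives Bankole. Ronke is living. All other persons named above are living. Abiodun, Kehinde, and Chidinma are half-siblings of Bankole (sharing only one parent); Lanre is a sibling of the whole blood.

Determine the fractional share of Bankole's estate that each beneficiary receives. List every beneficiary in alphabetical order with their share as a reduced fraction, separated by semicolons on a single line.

Abiodun 1/5; Dayo 2/5; Folake 1/15; Kehinde 1/5; Obafemi 1/15; Ronke 1/15

No spouse, descendants, or parent survives, so the estate passes to Bankole's siblings per stirpes.
Half-blood siblings count for one-half the weight of whole-blood siblings at the initial division.
Dividing 1 in proportion to weights (total weight 5/2): Abiodun (weight 1/2) → 1/5; Lanre (weight 1) → 2/5; Kehinde (weight 1/2) → 1/5; Chidinma (weight 1/2) → 1/5.
Abiodun is living and takes 1/5.
Lanre predeceased; the 2/5 allotted to Lanre's branch passes to Lanre's issue by representation.
Dayo is the sole taker at this level and receives the full 2/5.
Kehinde is living and takes 1/5.
Chidinma predeceased; the 1/5 allotted to Chidinma's branch passes to Chidinma's issue by representation.
The 1/5 is divided into 3 equal shares of 1/15 among Folake, Obafemi, Ronke.
Folake is living and takes 1/15.
Obafemi is living and takes 1/15.
Ronke is living and takes 1/15.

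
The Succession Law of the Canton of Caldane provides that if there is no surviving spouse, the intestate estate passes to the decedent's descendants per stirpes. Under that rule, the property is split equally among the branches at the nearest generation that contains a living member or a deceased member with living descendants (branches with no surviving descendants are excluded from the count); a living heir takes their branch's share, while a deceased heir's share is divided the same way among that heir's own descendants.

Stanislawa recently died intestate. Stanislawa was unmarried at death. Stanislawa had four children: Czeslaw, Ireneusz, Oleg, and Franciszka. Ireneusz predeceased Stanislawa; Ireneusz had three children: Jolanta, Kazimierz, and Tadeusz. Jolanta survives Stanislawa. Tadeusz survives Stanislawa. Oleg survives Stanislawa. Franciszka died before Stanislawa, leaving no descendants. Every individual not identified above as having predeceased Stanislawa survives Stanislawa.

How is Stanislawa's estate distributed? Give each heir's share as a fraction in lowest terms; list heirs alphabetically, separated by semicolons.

Czeslaw 1/3; Jolanta 1/9; Kazimierz 1/9; Oleg 1/3; Tadeusz 1/9

There is no surviving spouse, so the entire estate passes to Stanislawa's descendants per stirpes.
Franciszka left no surviving issue, so that branch lapses and is disregarded.
The estate is divided into 3 equal shares of 1/3 among Czeslaw, Ireneusz, Oleg.
Czeslaw is living and takes 1/3.
Ireneusz predeceased; the 1/3 allotted to Ireneusz's branch passes to Ireneusz's issue by representation.
The 1/3 is divided into 3 equal shares of 1/9 among Jolanta, Kazimierz, Tadeusz.
Jolanta is living and takes 1/9.
Kazimierz is living and takes 1/9.
Tadeusz is living and takes 1/9.
Oleg is living and takes 1/3.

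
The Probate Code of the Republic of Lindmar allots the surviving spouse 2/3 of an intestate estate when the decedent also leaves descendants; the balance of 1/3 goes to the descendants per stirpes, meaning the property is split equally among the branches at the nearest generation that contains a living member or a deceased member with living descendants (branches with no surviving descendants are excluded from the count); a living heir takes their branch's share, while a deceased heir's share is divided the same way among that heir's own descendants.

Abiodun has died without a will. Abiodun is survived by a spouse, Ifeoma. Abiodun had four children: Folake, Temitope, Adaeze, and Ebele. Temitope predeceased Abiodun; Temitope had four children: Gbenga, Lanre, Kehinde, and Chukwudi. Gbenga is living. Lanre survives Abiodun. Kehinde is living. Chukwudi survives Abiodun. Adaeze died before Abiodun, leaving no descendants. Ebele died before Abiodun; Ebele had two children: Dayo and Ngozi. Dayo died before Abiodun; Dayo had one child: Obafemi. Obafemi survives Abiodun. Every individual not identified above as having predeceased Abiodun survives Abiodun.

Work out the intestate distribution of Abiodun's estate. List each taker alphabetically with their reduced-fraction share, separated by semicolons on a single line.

Chukwudi 1/36; Folake 1/9; Gbenga 1/36; Ifeoma 2/3; Kehinde 1/36; Lanre 1/36; Ngozi 1/18; Obafemi 1/18

Ifeoma, as surviving spouse, takes 2/3.
The remaining 1/3 passes to Abiodun's descendants per stirpes.
Adaeze left no surviving issue, so that branch lapses and is disregarded.
The 1/3 is divided into 3 equal shares of 1/9 among Folake, Temitope, Ebele.
Folake is living and takes 1/9.
Temitope predeceased; the 1/9 allotted to Temitope's branch passes to Temitope's issue by representation.
The 1/9 is divided into 4 equal shares of 1/36 among Gbenga, Lanre, Kehinde, Chukwudi.
Gbenga is living and takes 1/36.
Lanre is living and takes 1/36.
Kehinde is living and takes 1/36.
Chukwudi is living and takes 1/36.
Ebele predeceased; the 1/9 allotted to Ebele's branch passes to Ebele's issue by representation.
The 1/9 is divided into 2 equal shares of 1/18 among Dayo, Ngozi.
Dayo predeceased; the 1/18 allotted to Dayo's branch passes to Dayo's issue by representation.
Obafemi is the sole taker at this level and receives the full 1/18.
Ngozi is living and takes 1/18.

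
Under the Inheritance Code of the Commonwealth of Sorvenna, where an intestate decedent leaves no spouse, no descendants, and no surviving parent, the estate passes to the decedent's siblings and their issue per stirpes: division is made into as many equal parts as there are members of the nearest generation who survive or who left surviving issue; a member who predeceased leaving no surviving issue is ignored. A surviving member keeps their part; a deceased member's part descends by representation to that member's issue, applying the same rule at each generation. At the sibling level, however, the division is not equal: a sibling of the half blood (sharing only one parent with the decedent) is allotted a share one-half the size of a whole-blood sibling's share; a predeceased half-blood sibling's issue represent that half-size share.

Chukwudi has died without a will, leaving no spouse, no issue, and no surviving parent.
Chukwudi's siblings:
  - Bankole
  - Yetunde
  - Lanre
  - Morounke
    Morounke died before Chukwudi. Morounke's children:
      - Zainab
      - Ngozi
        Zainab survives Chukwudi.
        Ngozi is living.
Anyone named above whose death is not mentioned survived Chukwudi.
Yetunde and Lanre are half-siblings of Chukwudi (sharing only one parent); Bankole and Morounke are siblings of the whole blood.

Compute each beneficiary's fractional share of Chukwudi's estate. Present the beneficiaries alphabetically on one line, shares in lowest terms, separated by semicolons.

Bankole 1/3; Lanre 1/6; Ngozi 1/6; Yetunde 1/6; Zainab 1/6

No spouse, descendants, or parent survives, so the estate passes to Chukwudi's siblings per stirpes.
Half-blood siblings count for one-half the weight of whole-blood siblings at the initial division.
Dividing 1 in proportion to weights (total weight 3): Bankole (weight 1) → 1/3; Yetunde (weight 1/2) → 1/6; Lanre (weight 1/2) → 1/6; Morounke (weight 1) → 1/3.
Bankole is living and takes 1/3.
Yetunde is living and takes 1/6.
Lanre is living and takes 1/6.
Morounke predeceased; the 1/3 allotted to Morounke's branch passes to Morounke's issue by representation.
The 1/3 is divided into 2 equal shares of 1/6 among Zainab, Ngozi.
Zainab is living and takes 1/6.
Ngozi is living and takes 1/6.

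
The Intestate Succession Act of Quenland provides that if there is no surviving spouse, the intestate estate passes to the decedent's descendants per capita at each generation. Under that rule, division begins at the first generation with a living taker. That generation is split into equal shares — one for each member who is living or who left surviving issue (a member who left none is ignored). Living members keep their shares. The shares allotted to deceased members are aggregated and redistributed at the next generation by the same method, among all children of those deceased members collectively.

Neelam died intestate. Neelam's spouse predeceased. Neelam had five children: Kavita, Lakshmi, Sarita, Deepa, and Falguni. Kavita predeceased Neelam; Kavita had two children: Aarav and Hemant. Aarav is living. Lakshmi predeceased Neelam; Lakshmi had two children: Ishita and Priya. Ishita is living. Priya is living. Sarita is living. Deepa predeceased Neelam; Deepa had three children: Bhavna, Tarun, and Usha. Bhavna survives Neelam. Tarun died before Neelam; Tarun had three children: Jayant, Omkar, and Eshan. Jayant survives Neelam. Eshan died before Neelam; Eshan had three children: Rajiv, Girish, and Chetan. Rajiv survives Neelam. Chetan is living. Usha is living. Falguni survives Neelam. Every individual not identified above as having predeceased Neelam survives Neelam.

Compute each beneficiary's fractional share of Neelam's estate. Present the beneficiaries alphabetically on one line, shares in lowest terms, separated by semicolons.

Aarav 3/35; Bhavna 3/35; Chetan 1/105; Falguni 1/5; Girish 1/105; Hemant 3/35; Ishita 3/35; Jayant 1/35; Omkar 1/35; Priya 3/35; Rajiv 1/105; Sarita 1/5; Usha 3/35

There is no surviving spouse, so the entire estate passes to Neelam's descendants per capita at each generation.
At generation 1 (Kavita, Lakshmi, Sarita, Deepa, Falguni) there are 5 shares of (1)/5 = 1/5 each.
Living: Sarita and Falguni — each takes 1/5.
Deceased: Kavita, Lakshmi, and Deepa. Their combined 3/5 is pooled and carried to generation 2.
At generation 2 (Aarav, Hemant, Ishita, Priya, Bhavna, Tarun, Usha) there are 7 shares of (3/5)/7 = 3/35 each.
Living: Aarav, Hemant, Ishita, Priya, Bhavna, and Usha — each takes 3/35.
Deceased: Tarun. That 3/35 share is carried to generation 3.
At generation 3 (Jayant, Omkar, Eshan) there are 3 shares of (3/35)/3 = 1/35 each.
Living: Jayant and Omkar — each takes 1/35.
Deceased: Eshan. That 1/35 share is carried to generation 4.
At generation 4 (Rajiv, Girish, Chetan) there are 3 shares of (1/35)/3 = 1/105 each.
Living: Rajiv, Girish, and Chetan — each takes 1/105.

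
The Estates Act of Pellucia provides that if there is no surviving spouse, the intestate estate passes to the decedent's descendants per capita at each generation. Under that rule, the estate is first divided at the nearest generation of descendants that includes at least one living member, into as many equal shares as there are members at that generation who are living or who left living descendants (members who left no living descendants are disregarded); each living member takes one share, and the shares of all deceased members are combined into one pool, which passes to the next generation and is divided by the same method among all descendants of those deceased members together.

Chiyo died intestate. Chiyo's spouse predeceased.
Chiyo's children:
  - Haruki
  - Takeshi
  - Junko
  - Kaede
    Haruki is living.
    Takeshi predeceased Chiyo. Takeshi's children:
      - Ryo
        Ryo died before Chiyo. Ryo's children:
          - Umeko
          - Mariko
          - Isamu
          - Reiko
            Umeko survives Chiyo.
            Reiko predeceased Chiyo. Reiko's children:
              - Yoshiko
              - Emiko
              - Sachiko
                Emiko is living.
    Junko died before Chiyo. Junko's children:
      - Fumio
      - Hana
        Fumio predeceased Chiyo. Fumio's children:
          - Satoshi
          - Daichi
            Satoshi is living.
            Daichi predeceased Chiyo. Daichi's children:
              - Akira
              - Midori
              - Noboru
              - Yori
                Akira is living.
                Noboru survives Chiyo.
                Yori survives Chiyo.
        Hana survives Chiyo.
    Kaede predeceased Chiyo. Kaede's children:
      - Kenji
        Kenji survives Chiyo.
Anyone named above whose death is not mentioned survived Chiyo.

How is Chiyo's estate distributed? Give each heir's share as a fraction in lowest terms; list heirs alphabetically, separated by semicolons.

Akira 1/56; Emiko 1/56; Hana 3/16; Haruki 1/4; Isamu 1/16; Kenji 3/16; Mariko 1/16; Midori 1/56; Noboru 1/56; Sachiko 1/56; Satoshi 1/16; Umeko 1/16; Yori 1/56; Yoshiko 1/56

There is no surviving spouse, so the entire estate passes to Chiyo's descendants per capita at each generation.
At generation 1 (Haruki, Takeshi, Junko, Kaede) there are 4 shares of (1)/4 = 1/4 each.
Living: Haruki — each takes 1/4.
Deceased: Takeshi, Junko, and Kaede. Their combined 3/4 is pooled and carried to generation 2.
At generation 2 (Ryo, Fumio, Hana, Kenji) there are 4 shares of (3/4)/4 = 3/16 each.
Living: Hana and Kenji — each takes 3/16.
Deceased: Ryo and Fumio. Their combined 3/8 is pooled and carried to generation 3.
At generation 3 (Umeko, Mariko, Isamu, Reiko, Satoshi, Daichi) there are 6 shares of (3/8)/6 = 1/16 each.
Living: Umeko, Mariko, Isamu, and Satoshi — each takes 1/16.
Deceased: Reiko and Daichi. Their combined 1/8 is pooled and carried to generation 4.
At generation 4 (Yoshiko, Emiko, Sachiko, Akira, Midori, Noboru, Yori) there are 7 shares of (1/8)/7 = 1/56 each.
Living: Yoshiko, Emiko, Sachiko, Akira, Midori, Noboru, and Yori — each takes 1/56.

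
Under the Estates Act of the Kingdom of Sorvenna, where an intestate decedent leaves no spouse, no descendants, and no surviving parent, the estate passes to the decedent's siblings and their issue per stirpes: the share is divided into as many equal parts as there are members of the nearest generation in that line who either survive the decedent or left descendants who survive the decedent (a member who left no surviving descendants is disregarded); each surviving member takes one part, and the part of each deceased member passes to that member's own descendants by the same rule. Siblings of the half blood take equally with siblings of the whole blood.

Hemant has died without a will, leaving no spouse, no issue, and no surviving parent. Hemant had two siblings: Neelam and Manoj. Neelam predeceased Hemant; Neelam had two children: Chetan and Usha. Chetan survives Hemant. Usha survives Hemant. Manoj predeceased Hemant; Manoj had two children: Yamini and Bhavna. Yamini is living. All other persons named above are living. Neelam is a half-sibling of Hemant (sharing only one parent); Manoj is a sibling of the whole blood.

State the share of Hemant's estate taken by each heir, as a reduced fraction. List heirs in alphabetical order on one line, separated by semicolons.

No spouse, descendants, or parent survives, so the estate passes to Hemant's siblings per stirpes.
Half-blood and whole-blood siblings take equally under the stated rule.
The estate is divided into 2 equal shares of 1/2 among Neelam, Manoj.
Neelam predeceased; the 1/2 allotted to Neelam's branch passes to Neelam's issue by representation.
The 1/2 is divided into 2 equal shares of 1/4 among Chetan, Usha.
Chetan is living and takes 1/4.
Usha is living and takes 1/4.
Manoj predeceased; the 1/2 allotted to Manoj's branch passes to Manoj's issue by representation.
The 1/2 is divided into 2 equal shares of 1/4 among Yamini, Bhavna.
Yamini is living and takes 1/4.
Bhavna is living and takes 1/4.

Bhavna 1/4; Chetan 1/4; Usha 1/4; Yamini 1/4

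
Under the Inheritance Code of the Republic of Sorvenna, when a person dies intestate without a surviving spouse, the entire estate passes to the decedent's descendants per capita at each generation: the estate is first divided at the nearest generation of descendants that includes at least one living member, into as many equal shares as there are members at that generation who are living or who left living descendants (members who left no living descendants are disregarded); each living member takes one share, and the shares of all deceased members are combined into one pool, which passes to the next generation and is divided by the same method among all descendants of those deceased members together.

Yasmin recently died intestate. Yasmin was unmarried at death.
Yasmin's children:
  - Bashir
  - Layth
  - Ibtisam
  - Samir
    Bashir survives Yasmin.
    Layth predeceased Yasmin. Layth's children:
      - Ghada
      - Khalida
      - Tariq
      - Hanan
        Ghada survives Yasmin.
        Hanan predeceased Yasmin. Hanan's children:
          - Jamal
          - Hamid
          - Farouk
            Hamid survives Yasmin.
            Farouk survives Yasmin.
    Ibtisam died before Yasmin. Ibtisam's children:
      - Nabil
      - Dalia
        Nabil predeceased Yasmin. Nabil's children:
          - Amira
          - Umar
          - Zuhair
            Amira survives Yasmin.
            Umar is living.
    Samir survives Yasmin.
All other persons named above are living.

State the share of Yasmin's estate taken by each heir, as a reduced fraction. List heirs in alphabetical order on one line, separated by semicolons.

There is no surviving spouse, so the entire estate passes to Yasmin's descendants per capita at each generation.
At generation 1 (Bashir, Layth, Ibtisam, Samir) there are 4 shares of (1)/4 = 1/4 each.
Living: Bashir and Samir — each takes 1/4.
Deceased: Layth and Ibtisam. Their combined 1/2 is pooled and carried to generation 2.
At generation 2 (Ghada, Khalida, Tariq, Hanan, Nabil, Dalia) there are 6 shares of (1/2)/6 = 1/12 each.
Living: Ghada, Khalida, Tariq, and Dalia — each takes 1/12.
Deceased: Hanan and Nabil. Their combined 1/6 is pooled and carried to generation 3.
At generation 3 (Jamal, Hamid, Farouk, Amira, Umar, Zuhair) there are 6 shares of (1/6)/6 = 1/36 each.
Living: Jamal, Hamid, Farouk, Amira, Umar, and Zuhair — each takes 1/36.

Amira 1/36; Bashir 1/4; Dalia 1/12; Farouk 1/36; Ghada 1/12; Hamid 1/36; Jamal 1/36; Khalida 1/12; Samir 1/4; Tariq 1/12; Umar 1/36; Zuhair 1/36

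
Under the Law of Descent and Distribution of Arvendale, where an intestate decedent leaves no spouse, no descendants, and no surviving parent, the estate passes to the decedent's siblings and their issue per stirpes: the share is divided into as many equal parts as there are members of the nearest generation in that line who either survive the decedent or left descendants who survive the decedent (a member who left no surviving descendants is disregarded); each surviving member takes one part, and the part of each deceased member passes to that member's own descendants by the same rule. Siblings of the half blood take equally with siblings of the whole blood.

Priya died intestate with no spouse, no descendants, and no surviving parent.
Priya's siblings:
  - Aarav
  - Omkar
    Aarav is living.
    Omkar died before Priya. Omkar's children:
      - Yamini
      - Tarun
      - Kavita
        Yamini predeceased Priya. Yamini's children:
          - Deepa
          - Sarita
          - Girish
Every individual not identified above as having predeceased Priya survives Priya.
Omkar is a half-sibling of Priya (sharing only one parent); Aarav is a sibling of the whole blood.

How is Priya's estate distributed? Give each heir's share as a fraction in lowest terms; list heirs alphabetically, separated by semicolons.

Aarav 1/2; Deepa 1/18; Girish 1/18; Kavita 1/6; Sarita 1/18; Tarun 1/6

No spouse, descendants, or parent survives, so the estate passes to Priya's siblings per stirpes.
Half-blood and whole-blood siblings take equally under the stated rule.
The estate is divided into 2 equal shares of 1/2 among Aarav, Omkar.
Aarav is living and takes 1/2.
Omkar predeceased; the 1/2 allotted to Omkar's branch passes to Omkar's issue by representation.
The 1/2 is divided into 3 equal shares of 1/6 among Yamini, Tarun, Kavita.
Yamini predeceased; the 1/6 allotted to Yamini's branch passes to Yamini's issue by representation.
The 1/6 is divided into 3 equal shares of 1/18 among Deepa, Sarita, Girish.
Deepa is living and takes 1/18.
Sarita is living and takes 1/18.
Girish is living and takes 1/18.
Tarun is living and takes 1/6.
Kavita is living and takes 1/6.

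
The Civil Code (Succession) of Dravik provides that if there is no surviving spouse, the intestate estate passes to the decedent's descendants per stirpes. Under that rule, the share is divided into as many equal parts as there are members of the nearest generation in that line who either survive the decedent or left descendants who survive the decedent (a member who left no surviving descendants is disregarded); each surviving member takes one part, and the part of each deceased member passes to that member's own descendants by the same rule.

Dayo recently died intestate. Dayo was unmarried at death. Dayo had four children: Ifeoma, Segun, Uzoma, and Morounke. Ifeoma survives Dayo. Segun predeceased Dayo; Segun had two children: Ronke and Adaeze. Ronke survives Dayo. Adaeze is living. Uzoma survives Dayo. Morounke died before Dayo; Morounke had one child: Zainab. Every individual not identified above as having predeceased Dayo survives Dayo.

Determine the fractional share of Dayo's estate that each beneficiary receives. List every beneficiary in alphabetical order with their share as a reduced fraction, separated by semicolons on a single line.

There is no surviving spouse, so the entire estate passes to Dayo's descendants per stirpes.
The estate is divided into 4 equal shares of 1/4 among Ifeoma, Segun, Uzoma, Morounke.
Ifeoma is living and takes 1/4.
Segun predeceased; the 1/4 allotted to Segun's branch passes to Segun's issue by representation.
The 1/4 is divided into 2 equal shares of 1/8 among Ronke, Adaeze.
Ronke is living and takes 1/8.
Adaeze is living and takes 1/8.
Uzoma is living and takes 1/4.
Morounke predeceased; the 1/4 allotted to Morounke's branch passes to Morounke's issue by representation.
Zainab is the sole taker at this level and receives the full 1/4.

Adaeze 1/8; Ifeoma 1/4; Ronke 1/8; Uzoma 1/4; Zainab 1/4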